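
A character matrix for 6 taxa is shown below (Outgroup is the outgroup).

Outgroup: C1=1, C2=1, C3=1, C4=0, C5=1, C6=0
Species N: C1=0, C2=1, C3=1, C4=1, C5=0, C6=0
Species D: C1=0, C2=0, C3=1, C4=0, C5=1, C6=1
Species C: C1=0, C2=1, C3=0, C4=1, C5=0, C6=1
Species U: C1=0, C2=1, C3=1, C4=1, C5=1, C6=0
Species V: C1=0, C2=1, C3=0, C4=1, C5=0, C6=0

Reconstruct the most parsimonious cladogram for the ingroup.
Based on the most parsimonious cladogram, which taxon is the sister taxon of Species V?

Character polarity is set by the outgroup: the derived state is whichever differs from the outgroup's state, so for C1, C2, C3, C5 the derived state is '0', and for the remaining characters it is '1'.
C1 (derived state '0') is shared by all ingroup taxa — unites the whole ingroup.
C2 (derived state '0') is unique to Species D (autapomorphy; uninformative for grouping).
Only Species C and Species V show the derived state '0' for C3, supporting them as a clade.
Only Species C, Species N, Species U, and Species V show the derived state '1' for C4, supporting them as a clade.
C5 (derived state '0') is shared by Species C, Species N, and Species V — a synapomorphy uniting that clade.
C6 (state '1') occurs in Species C and Species D but conflicts with the nesting implied by the other characters — most parsimoniously interpreted as homoplasy.
Most parsimonious ingroup topology: (((Species N,(Species C,Species V)),Species U),Species D).
Species V and Species C form a cherry on this tree, so they are sister taxa.

Species C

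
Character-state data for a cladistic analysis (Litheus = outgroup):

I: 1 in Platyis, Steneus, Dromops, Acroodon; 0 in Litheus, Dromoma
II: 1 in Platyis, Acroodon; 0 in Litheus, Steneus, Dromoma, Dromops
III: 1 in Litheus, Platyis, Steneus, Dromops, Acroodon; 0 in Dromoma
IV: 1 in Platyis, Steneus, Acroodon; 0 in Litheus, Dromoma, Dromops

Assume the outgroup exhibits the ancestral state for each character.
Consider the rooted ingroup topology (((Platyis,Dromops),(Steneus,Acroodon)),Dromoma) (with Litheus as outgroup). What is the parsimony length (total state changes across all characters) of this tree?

6

Map each character onto (((Platyis,Dromops),(Steneus,Acroodon)),Dromoma) (rooted by Litheus) and count the minimum state changes it requires (Fitch parsimony):
I: 1; II: 2; III: 1; IV: 2.
Total tree length = 6.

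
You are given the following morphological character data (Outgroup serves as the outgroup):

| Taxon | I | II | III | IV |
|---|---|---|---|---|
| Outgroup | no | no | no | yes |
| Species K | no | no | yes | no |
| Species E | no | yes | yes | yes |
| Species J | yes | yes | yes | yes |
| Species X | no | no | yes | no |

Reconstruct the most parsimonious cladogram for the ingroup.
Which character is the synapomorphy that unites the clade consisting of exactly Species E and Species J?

Character polarity is set by the outgroup: the derived state is whichever differs from the outgroup's state, so for IV the derived state is 'no', and for the remaining characters it is 'yes'.
I: derived state 'yes' in Species J only — an autapomorphy, so it tells us nothing about relationships among taxa.
II (derived state 'yes') is shared by Species E and Species J — a synapomorphy uniting that clade.
III (derived state 'yes') is shared by all ingroup taxa — unites the whole ingroup.
IV (derived state 'no') is shared by Species K and Species X — a synapomorphy uniting that clade.
Most parsimonious ingroup topology: ((Species K,Species X),(Species E,Species J)).
The clade {Species E, Species J} is supported by II: its derived state 'yes' occurs in exactly those taxa and in no other taxon (including the outgroup).

II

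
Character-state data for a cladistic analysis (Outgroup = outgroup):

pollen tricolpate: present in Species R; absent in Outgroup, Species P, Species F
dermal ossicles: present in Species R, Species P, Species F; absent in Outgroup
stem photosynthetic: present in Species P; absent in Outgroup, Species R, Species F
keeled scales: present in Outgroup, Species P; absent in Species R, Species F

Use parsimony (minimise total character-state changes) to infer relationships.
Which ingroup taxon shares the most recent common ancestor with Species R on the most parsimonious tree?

Species F

Character polarity is set by the outgroup: the derived state is whichever differs from the outgroup's state, so for keeled scales the derived state is 'absent', and for the remaining characters it is 'present'.
pollen tricolpate: derived state 'present' in Species R only — an autapomorphy, so it tells us nothing about relationships among taxa.
dermal ossicles (derived state 'present') is shared by all ingroup taxa — unites the whole ingroup.
stem photosynthetic (derived state 'present') is unique to Species P (autapomorphy; uninformative for grouping).
keeled scales: derived state 'absent' in Species F and Species R only — synapomorphy for {Species F, Species R}.
Most parsimonious ingroup topology: ((Species R,Species F),Species P).
Species R and Species F form a cherry on this tree, so they are sister taxa.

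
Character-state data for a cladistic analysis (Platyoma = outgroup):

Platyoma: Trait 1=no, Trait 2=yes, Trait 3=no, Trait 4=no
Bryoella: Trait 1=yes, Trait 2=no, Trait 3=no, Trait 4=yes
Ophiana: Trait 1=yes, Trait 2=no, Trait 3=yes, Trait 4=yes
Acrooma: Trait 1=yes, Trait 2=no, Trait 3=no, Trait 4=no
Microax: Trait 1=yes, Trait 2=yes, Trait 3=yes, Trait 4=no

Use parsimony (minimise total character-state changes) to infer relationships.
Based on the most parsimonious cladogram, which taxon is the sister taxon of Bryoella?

Character polarity is set by the outgroup: the derived state is whichever differs from the outgroup's state, so for Trait 2 the derived state is 'no', and for the remaining characters it is 'yes'.
Trait 1 (derived state 'yes') is shared by all ingroup taxa — unites the whole ingroup.
Only Acrooma, Bryoella, and Ophiana show the derived state 'no' for Trait 2, supporting them as a clade.
Trait 3 (state 'yes') occurs in Microax and Ophiana but conflicts with the nesting implied by the other characters — most parsimoniously interpreted as homoplasy.
Only Bryoella and Ophiana show the derived state 'yes' for Trait 4, supporting them as a clade.
Most parsimonious ingroup topology: (((Bryoella,Ophiana),Acrooma),Microax).
Bryoella and Ophiana form a cherry on this tree, so they are sister taxa.

Ophiana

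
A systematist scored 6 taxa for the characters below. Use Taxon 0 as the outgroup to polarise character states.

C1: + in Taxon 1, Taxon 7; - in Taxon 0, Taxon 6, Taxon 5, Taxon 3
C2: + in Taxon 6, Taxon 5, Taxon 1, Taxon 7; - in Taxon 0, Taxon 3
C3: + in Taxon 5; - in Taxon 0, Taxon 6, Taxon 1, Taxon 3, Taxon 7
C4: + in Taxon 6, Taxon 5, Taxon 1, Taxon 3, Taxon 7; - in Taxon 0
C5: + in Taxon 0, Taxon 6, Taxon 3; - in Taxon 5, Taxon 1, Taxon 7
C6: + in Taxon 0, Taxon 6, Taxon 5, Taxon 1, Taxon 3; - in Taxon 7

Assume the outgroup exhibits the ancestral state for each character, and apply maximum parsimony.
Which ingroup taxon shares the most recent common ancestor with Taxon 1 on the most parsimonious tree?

Character polarity is set by the outgroup: the derived state is whichever differs from the outgroup's state, so for C5, C6 the derived state is '-', and for the remaining characters it is '+'.
C1 (derived state '+') is shared by Taxon 1 and Taxon 7 — a synapomorphy uniting that clade.
Only Taxon 1, Taxon 5, Taxon 6, and Taxon 7 show the derived state '+' for C2, supporting them as a clade.
C3: derived state '+' in Taxon 5 only — an autapomorphy, so it tells us nothing about relationships among taxa.
C4 (derived state '+') is shared by all ingroup taxa — unites the whole ingroup.
C5 (derived state '-') is shared by Taxon 1, Taxon 5, and Taxon 7 — a synapomorphy uniting that clade.
C6 (derived state '-') is unique to Taxon 7 (autapomorphy; uninformative for grouping).
Most parsimonious ingroup topology: ((Taxon 6,(Taxon 5,(Taxon 1,Taxon 7))),Taxon 3).
Taxon 1 and Taxon 7 form a cherry on this tree, so they are sister taxa.

Taxon 7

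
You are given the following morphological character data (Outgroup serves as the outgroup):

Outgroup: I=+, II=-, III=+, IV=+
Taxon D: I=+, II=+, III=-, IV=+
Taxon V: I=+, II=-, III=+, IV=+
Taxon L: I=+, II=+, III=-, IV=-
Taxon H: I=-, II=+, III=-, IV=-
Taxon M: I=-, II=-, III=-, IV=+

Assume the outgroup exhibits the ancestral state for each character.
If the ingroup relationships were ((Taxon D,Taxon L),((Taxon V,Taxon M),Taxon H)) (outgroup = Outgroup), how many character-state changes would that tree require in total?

Map each character onto ((Taxon D,Taxon L),((Taxon V,Taxon M),Taxon H)) (rooted by Outgroup) and count the minimum state changes it requires (Fitch parsimony):
I: 2; II: 2; III: 2; IV: 2.
Total tree length = 8.

8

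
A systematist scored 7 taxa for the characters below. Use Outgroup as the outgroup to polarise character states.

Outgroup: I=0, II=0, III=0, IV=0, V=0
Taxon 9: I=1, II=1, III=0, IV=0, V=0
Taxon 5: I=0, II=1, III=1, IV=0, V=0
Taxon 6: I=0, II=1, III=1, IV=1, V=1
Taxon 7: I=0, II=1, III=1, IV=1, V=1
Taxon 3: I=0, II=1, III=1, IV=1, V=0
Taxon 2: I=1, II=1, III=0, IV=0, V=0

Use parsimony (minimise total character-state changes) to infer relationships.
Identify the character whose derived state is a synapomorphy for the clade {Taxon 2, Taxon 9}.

The outgroup has state '0' for every character, so '1' is the derived state throughout.
I: derived state '1' in Taxon 2 and Taxon 9 only — synapomorphy for {Taxon 2, Taxon 9}.
II (derived state '1') is shared by all ingroup taxa — unites the whole ingroup.
III (derived state '1') is shared by Taxon 3, Taxon 5, Taxon 6, and Taxon 7 — a synapomorphy uniting that clade.
IV: derived state '1' in Taxon 3, Taxon 6, and Taxon 7 only — synapomorphy for {Taxon 3, Taxon 6, Taxon 7}.
V (derived state '1') is shared by Taxon 6 and Taxon 7 — a synapomorphy uniting that clade.
Most parsimonious ingroup topology: ((Taxon 9,Taxon 2),(Taxon 5,((Taxon 6,Taxon 7),Taxon 3))).
The clade {Taxon 2, Taxon 9} is supported by I: its derived state '1' occurs in exactly those taxa and in no other taxon (including the outgroup).

I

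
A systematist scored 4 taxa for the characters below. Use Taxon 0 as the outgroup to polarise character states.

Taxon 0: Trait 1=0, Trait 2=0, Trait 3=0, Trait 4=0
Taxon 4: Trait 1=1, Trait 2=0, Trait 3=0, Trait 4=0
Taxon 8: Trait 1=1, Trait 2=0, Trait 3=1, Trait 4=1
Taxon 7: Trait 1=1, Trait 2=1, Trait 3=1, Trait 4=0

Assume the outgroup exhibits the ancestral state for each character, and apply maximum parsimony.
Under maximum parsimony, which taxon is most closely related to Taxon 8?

The outgroup has state '0' for every character, so '1' is the derived state throughout.
Trait 1 (derived state '1') is shared by all ingroup taxa — unites the whole ingroup.
Trait 2 (derived state '1') is unique to Taxon 7 (autapomorphy; uninformative for grouping).
Only Taxon 7 and Taxon 8 show the derived state '1' for Trait 3, supporting them as a clade.
Trait 4 (derived state '1') is unique to Taxon 8 (autapomorphy; uninformative for grouping).
Most parsimonious ingroup topology: (Taxon 4,(Taxon 8,Taxon 7)).
Taxon 8 and Taxon 7 form a cherry on this tree, so they are sister taxa.

Taxon 7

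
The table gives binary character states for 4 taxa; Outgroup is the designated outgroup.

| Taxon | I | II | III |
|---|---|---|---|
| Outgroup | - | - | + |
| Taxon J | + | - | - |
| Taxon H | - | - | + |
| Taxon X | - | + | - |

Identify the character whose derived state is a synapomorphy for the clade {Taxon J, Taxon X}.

III

Character polarity is set by the outgroup: the derived state is whichever differs from the outgroup's state, so for III the derived state is '-', and for the remaining characters it is '+'.
I (derived state '+') is unique to Taxon J (autapomorphy; uninformative for grouping).
II (derived state '+') is unique to Taxon X (autapomorphy; uninformative for grouping).
Only Taxon J and Taxon X show the derived state '-' for III, supporting them as a clade.
Most parsimonious ingroup topology: ((Taxon J,Taxon X),Taxon H).
The clade {Taxon J, Taxon X} is supported by III: its derived state '-' occurs in exactly those taxa and in no other taxon (including the outgroup).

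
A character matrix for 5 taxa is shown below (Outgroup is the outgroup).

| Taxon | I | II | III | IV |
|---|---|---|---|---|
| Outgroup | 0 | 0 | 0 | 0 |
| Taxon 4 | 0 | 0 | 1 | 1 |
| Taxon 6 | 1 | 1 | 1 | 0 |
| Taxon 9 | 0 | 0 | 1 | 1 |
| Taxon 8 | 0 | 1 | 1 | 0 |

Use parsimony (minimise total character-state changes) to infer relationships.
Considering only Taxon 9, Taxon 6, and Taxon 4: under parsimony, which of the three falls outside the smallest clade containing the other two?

The outgroup has state '0' for every character, so '1' is the derived state throughout.
I: derived state '1' in Taxon 6 only — an autapomorphy, so it tells us nothing about relationships among taxa.
Only Taxon 6 and Taxon 8 show the derived state '1' for II, supporting them as a clade.
All ingroup taxa share the derived state '1' for III; it defines the ingroup but does not resolve relationships within it.
Only Taxon 4 and Taxon 9 show the derived state '1' for IV, supporting them as a clade.
Most parsimonious ingroup topology: ((Taxon 9,Taxon 4),(Taxon 6,Taxon 8)).
Taxon 4 and Taxon 9 share a more recent common ancestor with each other than either does with Taxon 6, so Taxon 6 is the least closely related of the three.

Taxon 6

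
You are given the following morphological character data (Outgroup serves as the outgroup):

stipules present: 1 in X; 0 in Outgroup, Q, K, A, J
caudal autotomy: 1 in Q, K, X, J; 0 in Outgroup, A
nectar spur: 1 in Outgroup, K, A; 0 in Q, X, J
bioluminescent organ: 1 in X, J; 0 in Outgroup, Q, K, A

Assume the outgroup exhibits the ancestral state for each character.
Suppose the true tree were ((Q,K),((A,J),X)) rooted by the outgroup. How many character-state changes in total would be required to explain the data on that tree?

Map each character onto ((Q,K),((A,J),X)) (rooted by Outgroup) and count the minimum state changes it requires (Fitch parsimony):
stipules present: 1; caudal autotomy: 2; nectar spur: 3; bioluminescent organ: 2.
Total tree length = 8.

8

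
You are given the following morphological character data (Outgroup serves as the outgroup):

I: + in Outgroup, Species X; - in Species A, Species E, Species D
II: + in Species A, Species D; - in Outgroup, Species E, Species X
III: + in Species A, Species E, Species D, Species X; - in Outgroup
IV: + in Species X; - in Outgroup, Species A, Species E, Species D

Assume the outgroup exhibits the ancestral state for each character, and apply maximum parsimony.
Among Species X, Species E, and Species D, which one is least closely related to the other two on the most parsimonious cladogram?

Character polarity is set by the outgroup: the derived state is whichever differs from the outgroup's state, so for I the derived state is '-', and for the remaining characters it is '+'.
Only Species A, Species D, and Species E show the derived state '-' for I, supporting them as a clade.
Only Species A and Species D show the derived state '+' for II, supporting them as a clade.
III (derived state '+') is shared by all ingroup taxa — unites the whole ingroup.
IV (derived state '+') is unique to Species X (autapomorphy; uninformative for grouping).
Most parsimonious ingroup topology: (((Species A,Species D),Species E),Species X).
Species D and Species E share a more recent common ancestor with each other than either does with Species X, so Species X is the least closely related of the three.

Species X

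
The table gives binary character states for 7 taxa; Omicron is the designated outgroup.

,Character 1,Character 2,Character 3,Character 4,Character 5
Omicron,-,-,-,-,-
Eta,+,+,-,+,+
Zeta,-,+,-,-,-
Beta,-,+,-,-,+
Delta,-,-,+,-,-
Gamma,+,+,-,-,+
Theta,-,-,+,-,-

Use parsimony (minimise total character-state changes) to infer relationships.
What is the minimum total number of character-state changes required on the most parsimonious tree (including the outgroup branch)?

The outgroup has state '-' for every character, so '+' is the derived state throughout.
Only Eta and Gamma show the derived state '+' for Character 1, supporting them as a clade.
Character 2: derived state '+' in Beta, Eta, Gamma, and Zeta only — synapomorphy for {Beta, Eta, Gamma, Zeta}.
Character 3: derived state '+' in Delta and Theta only — synapomorphy for {Delta, Theta}.
Character 4: derived state '+' in Eta only — an autapomorphy, so it tells us nothing about relationships among taxa.
Only Beta, Eta, and Gamma show the derived state '+' for Character 5, supporting them as a clade.
Most parsimonious ingroup topology: ((((Eta,Gamma),Beta),Zeta),(Delta,Theta)).
Changes per character on this tree: Character 1: 1; Character 2: 1; Character 3: 1; Character 4: 1; Character 5: 1.
Total = 5.

5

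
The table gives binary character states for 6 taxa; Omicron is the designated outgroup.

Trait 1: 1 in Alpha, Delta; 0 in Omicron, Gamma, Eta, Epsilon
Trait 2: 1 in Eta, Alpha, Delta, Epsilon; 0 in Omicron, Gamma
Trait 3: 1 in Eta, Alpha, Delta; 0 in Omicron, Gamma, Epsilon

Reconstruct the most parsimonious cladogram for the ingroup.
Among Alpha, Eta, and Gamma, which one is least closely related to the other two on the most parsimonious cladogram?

The outgroup has state '0' for every character, so '1' is the derived state throughout.
Trait 1 (derived state '1') is shared by Alpha and Delta — a synapomorphy uniting that clade.
Trait 2: derived state '1' in Alpha, Delta, Epsilon, and Eta only — synapomorphy for {Alpha, Delta, Epsilon, Eta}.
Trait 3 (derived state '1') is shared by Alpha, Delta, and Eta — a synapomorphy uniting that clade.
Most parsimonious ingroup topology: (Gamma,((Eta,(Alpha,Delta)),Epsilon)).
Alpha and Eta share a more recent common ancestor with each other than either does with Gamma, so Gamma is the least closely related of the three.

Gamma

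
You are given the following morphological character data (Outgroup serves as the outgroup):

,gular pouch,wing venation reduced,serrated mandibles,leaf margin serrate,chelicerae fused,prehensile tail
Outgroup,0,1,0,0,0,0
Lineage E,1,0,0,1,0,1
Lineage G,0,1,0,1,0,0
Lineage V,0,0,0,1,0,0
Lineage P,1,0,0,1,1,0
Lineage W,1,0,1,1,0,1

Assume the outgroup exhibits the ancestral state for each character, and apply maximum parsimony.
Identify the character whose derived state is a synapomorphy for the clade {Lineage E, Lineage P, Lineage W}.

gular pouch

Character polarity is set by the outgroup: the derived state is whichever differs from the outgroup's state, so for wing venation reduced the derived state is '0', and for the remaining characters it is '1'.
gular pouch: derived state '1' in Lineage E, Lineage P, and Lineage W only — synapomorphy for {Lineage E, Lineage P, Lineage W}.
Only Lineage E, Lineage P, Lineage V, and Lineage W show the derived state '0' for wing venation reduced, supporting them as a clade.
serrated mandibles (derived state '1') is unique to Lineage W (autapomorphy; uninformative for grouping).
leaf margin serrate (derived state '1') is shared by all ingroup taxa — unites the whole ingroup.
chelicerae fused: derived state '1' in Lineage P only — an autapomorphy, so it tells us nothing about relationships among taxa.
prehensile tail: derived state '1' in Lineage E and Lineage W only — synapomorphy for {Lineage E, Lineage W}.
Most parsimonious ingroup topology: ((((Lineage E,Lineage W),Lineage P),Lineage V),Lineage G).
The clade {Lineage E, Lineage P, Lineage W} is supported by gular pouch: its derived state '1' occurs in exactly those taxa and in no other taxon (including the outgroup).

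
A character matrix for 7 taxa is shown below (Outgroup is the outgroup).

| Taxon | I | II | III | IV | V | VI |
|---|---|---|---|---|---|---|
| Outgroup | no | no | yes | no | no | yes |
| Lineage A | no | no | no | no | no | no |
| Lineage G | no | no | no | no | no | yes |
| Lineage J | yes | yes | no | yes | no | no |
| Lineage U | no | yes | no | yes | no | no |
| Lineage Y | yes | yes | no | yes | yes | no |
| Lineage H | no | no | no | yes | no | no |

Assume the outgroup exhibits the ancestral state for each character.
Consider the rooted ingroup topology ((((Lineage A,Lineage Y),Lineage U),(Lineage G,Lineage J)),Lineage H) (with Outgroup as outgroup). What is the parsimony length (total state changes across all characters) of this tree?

Map each character onto ((((Lineage A,Lineage Y),Lineage U),(Lineage G,Lineage J)),Lineage H) (rooted by Outgroup) and count the minimum state changes it requires (Fitch parsimony):
I: 2; II: 3; III: 1; IV: 3; V: 1; VI: 2.
Total tree length = 12.

12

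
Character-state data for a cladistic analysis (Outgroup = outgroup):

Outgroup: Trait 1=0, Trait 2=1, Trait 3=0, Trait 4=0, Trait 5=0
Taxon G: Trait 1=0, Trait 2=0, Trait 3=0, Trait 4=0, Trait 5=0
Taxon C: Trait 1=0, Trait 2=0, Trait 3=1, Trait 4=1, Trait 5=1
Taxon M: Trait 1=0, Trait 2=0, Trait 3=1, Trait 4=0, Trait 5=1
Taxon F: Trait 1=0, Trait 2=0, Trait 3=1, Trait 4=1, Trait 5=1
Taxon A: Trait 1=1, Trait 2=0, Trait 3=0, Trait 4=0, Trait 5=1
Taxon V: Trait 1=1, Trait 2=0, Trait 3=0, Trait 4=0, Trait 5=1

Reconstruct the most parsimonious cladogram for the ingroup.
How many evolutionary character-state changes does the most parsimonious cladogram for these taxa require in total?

Character polarity is set by the outgroup: the derived state is whichever differs from the outgroup's state, so for Trait 2 the derived state is '0', and for the remaining characters it is '1'.
Only Taxon A and Taxon V show the derived state '1' for Trait 1, supporting them as a clade.
All ingroup taxa share the derived state '0' for Trait 2; it defines the ingroup but does not resolve relationships within it.
Only Taxon C, Taxon F, and Taxon M show the derived state '1' for Trait 3, supporting them as a clade.
Trait 4 (derived state '1') is shared by Taxon C and Taxon F — a synapomorphy uniting that clade.
Only Taxon A, Taxon C, Taxon F, Taxon M, and Taxon V show the derived state '1' for Trait 5, supporting them as a clade.
Most parsimonious ingroup topology: (Taxon G,(((Taxon C,Taxon F),Taxon M),(Taxon A,Taxon V))).
Changes per character on this tree: Trait 1: 1; Trait 2: 1; Trait 3: 1; Trait 4: 1; Trait 5: 1.
Total = 5.

5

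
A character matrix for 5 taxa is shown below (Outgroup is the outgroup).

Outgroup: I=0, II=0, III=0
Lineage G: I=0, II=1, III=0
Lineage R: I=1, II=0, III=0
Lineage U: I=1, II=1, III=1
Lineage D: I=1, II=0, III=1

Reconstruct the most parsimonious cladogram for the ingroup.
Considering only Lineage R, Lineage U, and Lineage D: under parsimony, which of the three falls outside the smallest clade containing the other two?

The outgroup has state '0' for every character, so '1' is the derived state throughout.
Only Lineage D, Lineage R, and Lineage U show the derived state '1' for I, supporting them as a clade.
II (state '1') occurs in Lineage G and Lineage U but conflicts with the nesting implied by the other characters — most parsimoniously interpreted as homoplasy.
III: derived state '1' in Lineage D and Lineage U only — synapomorphy for {Lineage D, Lineage U}.
Most parsimonious ingroup topology: (Lineage G,(Lineage R,(Lineage U,Lineage D))).
Lineage D and Lineage U share a more recent common ancestor with each other than either does with Lineage R, so Lineage R is the least closely related of the three.

Lineage R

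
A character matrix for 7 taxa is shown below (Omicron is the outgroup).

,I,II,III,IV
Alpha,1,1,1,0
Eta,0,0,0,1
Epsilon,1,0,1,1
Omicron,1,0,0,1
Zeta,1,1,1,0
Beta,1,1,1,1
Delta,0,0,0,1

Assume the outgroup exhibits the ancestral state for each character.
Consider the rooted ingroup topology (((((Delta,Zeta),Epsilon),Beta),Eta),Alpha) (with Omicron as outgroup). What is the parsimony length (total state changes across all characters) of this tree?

Map each character onto (((((Delta,Zeta),Epsilon),Beta),Eta),Alpha) (rooted by Omicron) and count the minimum state changes it requires (Fitch parsimony):
I: 2; II: 3; III: 3; IV: 2.
Total tree length = 10.

10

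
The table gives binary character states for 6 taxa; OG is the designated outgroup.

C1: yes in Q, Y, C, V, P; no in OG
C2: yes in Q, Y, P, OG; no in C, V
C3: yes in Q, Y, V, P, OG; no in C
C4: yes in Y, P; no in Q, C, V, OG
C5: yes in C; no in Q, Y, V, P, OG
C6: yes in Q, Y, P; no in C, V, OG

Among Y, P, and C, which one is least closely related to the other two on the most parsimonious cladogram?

Character polarity is set by the outgroup: the derived state is whichever differs from the outgroup's state, so for C2, C3 the derived state is 'no', and for the remaining characters it is 'yes'.
All ingroup taxa share the derived state 'yes' for C1; it defines the ingroup but does not resolve relationships within it.
C2 (derived state 'no') is shared by C and V — a synapomorphy uniting that clade.
C3: derived state 'no' in C only — an autapomorphy, so it tells us nothing about relationships among taxa.
C4 (derived state 'yes') is shared by P and Y — a synapomorphy uniting that clade.
C5 (derived state 'yes') is unique to C (autapomorphy; uninformative for grouping).
C6 (derived state 'yes') is shared by P, Q, and Y — a synapomorphy uniting that clade.
Most parsimonious ingroup topology: ((Q,(Y,P)),(C,V)).
P and Y share a more recent common ancestor with each other than either does with C, so C is the least closely related of the three.

C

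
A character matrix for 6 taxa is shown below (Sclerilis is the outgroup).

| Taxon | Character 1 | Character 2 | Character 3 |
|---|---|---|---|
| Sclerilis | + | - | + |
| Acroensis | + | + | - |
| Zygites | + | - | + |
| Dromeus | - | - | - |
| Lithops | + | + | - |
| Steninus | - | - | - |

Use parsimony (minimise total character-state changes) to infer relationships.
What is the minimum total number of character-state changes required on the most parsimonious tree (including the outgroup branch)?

Character polarity is set by the outgroup: the derived state is whichever differs from the outgroup's state, so for Character 1, Character 3 the derived state is '-', and for the remaining characters it is '+'.
Only Dromeus and Steninus show the derived state '-' for Character 1, supporting them as a clade.
Character 2: derived state '+' in Acroensis and Lithops only — synapomorphy for {Acroensis, Lithops}.
Character 3: derived state '-' in Acroensis, Dromeus, Lithops, and Steninus only — synapomorphy for {Acroensis, Dromeus, Lithops, Steninus}.
Most parsimonious ingroup topology: (((Acroensis,Lithops),(Dromeus,Steninus)),Zygites).
Changes per character on this tree: Character 1: 1; Character 2: 1; Character 3: 1.
Total = 3.

3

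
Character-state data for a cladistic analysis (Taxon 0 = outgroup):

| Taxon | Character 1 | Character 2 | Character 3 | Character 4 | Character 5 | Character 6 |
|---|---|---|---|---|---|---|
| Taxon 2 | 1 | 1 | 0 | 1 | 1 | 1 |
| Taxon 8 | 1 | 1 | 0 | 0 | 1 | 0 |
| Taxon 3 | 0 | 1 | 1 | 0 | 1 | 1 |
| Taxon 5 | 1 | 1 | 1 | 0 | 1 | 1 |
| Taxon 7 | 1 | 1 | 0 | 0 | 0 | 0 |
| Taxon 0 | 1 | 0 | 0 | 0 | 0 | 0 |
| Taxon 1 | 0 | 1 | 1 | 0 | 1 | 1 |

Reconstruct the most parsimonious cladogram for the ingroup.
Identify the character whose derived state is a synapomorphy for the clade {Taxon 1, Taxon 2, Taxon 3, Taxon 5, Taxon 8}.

Character 5

Character polarity is set by the outgroup: the derived state is whichever differs from the outgroup's state, so for Character 1 the derived state is '0', and for the remaining characters it is '1'.
Character 1: derived state '0' in Taxon 1 and Taxon 3 only — synapomorphy for {Taxon 1, Taxon 3}.
Character 2 (derived state '1') is shared by all ingroup taxa — unites the whole ingroup.
Only Taxon 1, Taxon 3, and Taxon 5 show the derived state '1' for Character 3, supporting them as a clade.
Character 4: derived state '1' in Taxon 2 only — an autapomorphy, so it tells us nothing about relationships among taxa.
Character 5: derived state '1' in Taxon 1, Taxon 2, Taxon 3, Taxon 5, and Taxon 8 only — synapomorphy for {Taxon 1, Taxon 2, Taxon 3, Taxon 5, Taxon 8}.
Character 6: derived state '1' in Taxon 1, Taxon 2, Taxon 3, and Taxon 5 only — synapomorphy for {Taxon 1, Taxon 2, Taxon 3, Taxon 5}.
Most parsimonious ingroup topology: (((Taxon 2,((Taxon 1,Taxon 3),Taxon 5)),Taxon 8),Taxon 7).
The clade {Taxon 1, Taxon 2, Taxon 3, Taxon 5, Taxon 8} is supported by Character 5: its derived state '1' occurs in exactly those taxa and in no other taxon (including the outgroup).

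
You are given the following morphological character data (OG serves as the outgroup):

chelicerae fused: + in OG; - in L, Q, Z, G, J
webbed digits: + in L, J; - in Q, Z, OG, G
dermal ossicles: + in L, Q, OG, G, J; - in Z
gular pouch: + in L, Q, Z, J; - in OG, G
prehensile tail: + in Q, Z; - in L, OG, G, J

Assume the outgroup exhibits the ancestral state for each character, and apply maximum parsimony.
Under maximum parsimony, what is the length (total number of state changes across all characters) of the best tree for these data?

Character polarity is set by the outgroup: the derived state is whichever differs from the outgroup's state, so for chelicerae fused, dermal ossicles the derived state is '-', and for the remaining characters it is '+'.
chelicerae fused (derived state '-') is shared by all ingroup taxa — unites the whole ingroup.
Only J and L show the derived state '+' for webbed digits, supporting them as a clade.
dermal ossicles: derived state '-' in Z only — an autapomorphy, so it tells us nothing about relationships among taxa.
Only J, L, Q, and Z show the derived state '+' for gular pouch, supporting them as a clade.
prehensile tail: derived state '+' in Q and Z only — synapomorphy for {Q, Z}.
Most parsimonious ingroup topology: (((J,L),(Q,Z)),G).
Changes per character on this tree: chelicerae fused: 1; webbed digits: 1; dermal ossicles: 1; gular pouch: 1; prehensile tail: 1.
Total = 5.

5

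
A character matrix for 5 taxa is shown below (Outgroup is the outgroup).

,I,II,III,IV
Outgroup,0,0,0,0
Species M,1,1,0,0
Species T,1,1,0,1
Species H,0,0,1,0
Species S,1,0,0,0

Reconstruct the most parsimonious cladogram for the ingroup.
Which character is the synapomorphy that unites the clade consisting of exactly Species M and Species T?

The outgroup has state '0' for every character, so '1' is the derived state throughout.
Only Species M, Species S, and Species T show the derived state '1' for I, supporting them as a clade.
Only Species M and Species T show the derived state '1' for II, supporting them as a clade.
III: derived state '1' in Species H only — an autapomorphy, so it tells us nothing about relationships among taxa.
IV (derived state '1') is unique to Species T (autapomorphy; uninformative for grouping).
Most parsimonious ingroup topology: (((Species M,Species T),Species S),Species H).
The clade {Species M, Species T} is supported by II: its derived state '1' occurs in exactly those taxa and in no other taxon (including the outgroup).

II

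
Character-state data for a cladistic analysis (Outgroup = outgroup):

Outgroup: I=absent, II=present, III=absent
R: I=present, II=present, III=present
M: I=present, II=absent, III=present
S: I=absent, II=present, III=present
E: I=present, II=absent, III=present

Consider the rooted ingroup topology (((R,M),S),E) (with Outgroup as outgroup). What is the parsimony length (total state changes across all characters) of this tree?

Map each character onto (((R,M),S),E) (rooted by Outgroup) and count the minimum state changes it requires (Fitch parsimony):
I: 2; II: 2; III: 1.
Total tree length = 5.

5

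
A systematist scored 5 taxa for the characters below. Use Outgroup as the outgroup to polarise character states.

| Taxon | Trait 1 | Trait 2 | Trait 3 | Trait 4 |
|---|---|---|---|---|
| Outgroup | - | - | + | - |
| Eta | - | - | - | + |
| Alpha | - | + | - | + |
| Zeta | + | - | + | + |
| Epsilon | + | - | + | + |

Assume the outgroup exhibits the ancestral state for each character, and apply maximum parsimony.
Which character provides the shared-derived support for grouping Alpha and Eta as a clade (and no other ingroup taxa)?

Trait 3

Character polarity is set by the outgroup: the derived state is whichever differs from the outgroup's state, so for Trait 3 the derived state is '-', and for the remaining characters it is '+'.
Only Epsilon and Zeta show the derived state '+' for Trait 1, supporting them as a clade.
Trait 2 (derived state '+') is unique to Alpha (autapomorphy; uninformative for grouping).
Trait 3: derived state '-' in Alpha and Eta only — synapomorphy for {Alpha, Eta}.
Trait 4 (derived state '+') is shared by all ingroup taxa — unites the whole ingroup.
Most parsimonious ingroup topology: ((Eta,Alpha),(Zeta,Epsilon)).
The clade {Alpha, Eta} is supported by Trait 3: its derived state '-' occurs in exactly those taxa and in no other taxon (including the outgroup).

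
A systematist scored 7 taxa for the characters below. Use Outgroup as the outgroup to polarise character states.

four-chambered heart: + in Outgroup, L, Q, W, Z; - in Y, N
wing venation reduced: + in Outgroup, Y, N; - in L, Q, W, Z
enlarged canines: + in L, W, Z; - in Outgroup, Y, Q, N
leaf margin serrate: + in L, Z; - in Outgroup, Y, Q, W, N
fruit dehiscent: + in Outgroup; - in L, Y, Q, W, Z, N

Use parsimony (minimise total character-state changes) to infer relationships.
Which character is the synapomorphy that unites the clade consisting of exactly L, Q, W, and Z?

wing venation reduced

Character polarity is set by the outgroup: the derived state is whichever differs from the outgroup's state, so for four-chambered heart, wing venation reduced, fruit dehiscent the derived state is '-', and for the remaining characters it is '+'.
four-chambered heart (derived state '-') is shared by N and Y — a synapomorphy uniting that clade.
wing venation reduced (derived state '-') is shared by L, Q, W, and Z — a synapomorphy uniting that clade.
enlarged canines: derived state '+' in L, W, and Z only — synapomorphy for {L, W, Z}.
leaf margin serrate: derived state '+' in L and Z only — synapomorphy for {L, Z}.
fruit dehiscent (derived state '-') is shared by all ingroup taxa — unites the whole ingroup.
Most parsimonious ingroup topology: (((W,(L,Z)),Q),(Y,N)).
The clade {L, Q, W, Z} is supported by wing venation reduced: its derived state '-' occurs in exactly those taxa and in no other taxon (including the outgroup).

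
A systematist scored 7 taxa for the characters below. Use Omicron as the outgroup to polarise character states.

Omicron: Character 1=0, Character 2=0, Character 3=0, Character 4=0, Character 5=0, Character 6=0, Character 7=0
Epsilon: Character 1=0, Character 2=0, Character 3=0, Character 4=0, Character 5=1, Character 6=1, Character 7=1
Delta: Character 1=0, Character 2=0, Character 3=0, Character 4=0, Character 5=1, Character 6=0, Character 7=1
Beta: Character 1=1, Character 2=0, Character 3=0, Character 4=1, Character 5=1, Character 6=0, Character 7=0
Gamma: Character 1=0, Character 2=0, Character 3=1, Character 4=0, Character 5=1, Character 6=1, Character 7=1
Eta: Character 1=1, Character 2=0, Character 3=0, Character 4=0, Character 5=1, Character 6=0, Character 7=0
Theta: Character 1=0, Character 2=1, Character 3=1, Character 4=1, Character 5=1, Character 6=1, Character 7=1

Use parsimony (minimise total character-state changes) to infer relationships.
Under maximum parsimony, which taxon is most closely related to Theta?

Gamma

The outgroup has state '0' for every character, so '1' is the derived state throughout.
Character 1 (derived state '1') is shared by Beta and Eta — a synapomorphy uniting that clade.
Character 2 (derived state '1') is unique to Theta (autapomorphy; uninformative for grouping).
Character 3: derived state '1' in Gamma and Theta only — synapomorphy for {Gamma, Theta}.
Character 4 (state '1') occurs in Beta and Theta but conflicts with the nesting implied by the other characters — most parsimoniously interpreted as homoplasy.
Character 5 (derived state '1') is shared by all ingroup taxa — unites the whole ingroup.
Character 6: derived state '1' in Epsilon, Gamma, and Theta only — synapomorphy for {Epsilon, Gamma, Theta}.
Only Delta, Epsilon, Gamma, and Theta show the derived state '1' for Character 7, supporting them as a clade.
Most parsimonious ingroup topology: (((Epsilon,(Gamma,Theta)),Delta),(Beta,Eta)).
Theta and Gamma form a cherry on this tree, so they are sister taxa.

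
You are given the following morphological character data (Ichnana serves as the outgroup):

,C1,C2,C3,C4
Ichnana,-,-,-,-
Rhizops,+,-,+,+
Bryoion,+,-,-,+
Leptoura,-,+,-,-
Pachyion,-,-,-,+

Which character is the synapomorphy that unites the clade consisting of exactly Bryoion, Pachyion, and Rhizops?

The outgroup has state '-' for every character, so '+' is the derived state throughout.
Only Bryoion and Rhizops show the derived state '+' for C1, supporting them as a clade.
C2 (derived state '+') is unique to Leptoura (autapomorphy; uninformative for grouping).
C3: derived state '+' in Rhizops only — an autapomorphy, so it tells us nothing about relationships among taxa.
Only Bryoion, Pachyion, and Rhizops show the derived state '+' for C4, supporting them as a clade.
Most parsimonious ingroup topology: (((Rhizops,Bryoion),Pachyion),Leptoura).
The clade {Bryoion, Pachyion, Rhizops} is supported by C4: its derived state '+' occurs in exactly those taxa and in no other taxon (including the outgroup).

C4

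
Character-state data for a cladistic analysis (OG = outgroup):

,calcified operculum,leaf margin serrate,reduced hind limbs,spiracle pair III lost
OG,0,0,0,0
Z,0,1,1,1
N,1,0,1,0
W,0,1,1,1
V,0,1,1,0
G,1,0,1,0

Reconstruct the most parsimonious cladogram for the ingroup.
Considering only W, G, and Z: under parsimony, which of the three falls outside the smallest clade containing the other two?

The outgroup has state '0' for every character, so '1' is the derived state throughout.
Only G and N show the derived state '1' for calcified operculum, supporting them as a clade.
leaf margin serrate: derived state '1' in V, W, and Z only — synapomorphy for {V, W, Z}.
All ingroup taxa share the derived state '1' for reduced hind limbs; it defines the ingroup but does not resolve relationships within it.
spiracle pair III lost (derived state '1') is shared by W and Z — a synapomorphy uniting that clade.
Most parsimonious ingroup topology: (((Z,W),V),(N,G)).
W and Z share a more recent common ancestor with each other than either does with G, so G is the least closely related of the three.

G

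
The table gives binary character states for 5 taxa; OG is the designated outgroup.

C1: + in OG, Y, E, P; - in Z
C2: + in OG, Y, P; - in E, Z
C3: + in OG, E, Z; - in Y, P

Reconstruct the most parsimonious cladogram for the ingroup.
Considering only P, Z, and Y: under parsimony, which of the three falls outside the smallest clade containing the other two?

The outgroup has state '+' for every character, so '-' is the derived state throughout.
C1 (derived state '-') is unique to Z (autapomorphy; uninformative for grouping).
C2 (derived state '-') is shared by E and Z — a synapomorphy uniting that clade.
Only P and Y show the derived state '-' for C3, supporting them as a clade.
Most parsimonious ingroup topology: ((Y,P),(E,Z)).
P and Y share a more recent common ancestor with each other than either does with Z, so Z is the least closely related of the three.

Z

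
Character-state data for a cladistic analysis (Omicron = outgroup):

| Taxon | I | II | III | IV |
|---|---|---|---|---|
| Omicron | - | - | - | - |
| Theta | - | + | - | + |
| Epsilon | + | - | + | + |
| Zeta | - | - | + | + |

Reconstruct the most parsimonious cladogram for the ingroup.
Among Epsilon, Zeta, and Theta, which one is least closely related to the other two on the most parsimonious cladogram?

The outgroup has state '-' for every character, so '+' is the derived state throughout.
I: derived state '+' in Epsilon only — an autapomorphy, so it tells us nothing about relationships among taxa.
II: derived state '+' in Theta only — an autapomorphy, so it tells us nothing about relationships among taxa.
Only Epsilon and Zeta show the derived state '+' for III, supporting them as a clade.
All ingroup taxa share the derived state '+' for IV; it defines the ingroup but does not resolve relationships within it.
Most parsimonious ingroup topology: (Theta,(Epsilon,Zeta)).
Zeta and Epsilon share a more recent common ancestor with each other than either does with Theta, so Theta is the least closely related of the three.

Theta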